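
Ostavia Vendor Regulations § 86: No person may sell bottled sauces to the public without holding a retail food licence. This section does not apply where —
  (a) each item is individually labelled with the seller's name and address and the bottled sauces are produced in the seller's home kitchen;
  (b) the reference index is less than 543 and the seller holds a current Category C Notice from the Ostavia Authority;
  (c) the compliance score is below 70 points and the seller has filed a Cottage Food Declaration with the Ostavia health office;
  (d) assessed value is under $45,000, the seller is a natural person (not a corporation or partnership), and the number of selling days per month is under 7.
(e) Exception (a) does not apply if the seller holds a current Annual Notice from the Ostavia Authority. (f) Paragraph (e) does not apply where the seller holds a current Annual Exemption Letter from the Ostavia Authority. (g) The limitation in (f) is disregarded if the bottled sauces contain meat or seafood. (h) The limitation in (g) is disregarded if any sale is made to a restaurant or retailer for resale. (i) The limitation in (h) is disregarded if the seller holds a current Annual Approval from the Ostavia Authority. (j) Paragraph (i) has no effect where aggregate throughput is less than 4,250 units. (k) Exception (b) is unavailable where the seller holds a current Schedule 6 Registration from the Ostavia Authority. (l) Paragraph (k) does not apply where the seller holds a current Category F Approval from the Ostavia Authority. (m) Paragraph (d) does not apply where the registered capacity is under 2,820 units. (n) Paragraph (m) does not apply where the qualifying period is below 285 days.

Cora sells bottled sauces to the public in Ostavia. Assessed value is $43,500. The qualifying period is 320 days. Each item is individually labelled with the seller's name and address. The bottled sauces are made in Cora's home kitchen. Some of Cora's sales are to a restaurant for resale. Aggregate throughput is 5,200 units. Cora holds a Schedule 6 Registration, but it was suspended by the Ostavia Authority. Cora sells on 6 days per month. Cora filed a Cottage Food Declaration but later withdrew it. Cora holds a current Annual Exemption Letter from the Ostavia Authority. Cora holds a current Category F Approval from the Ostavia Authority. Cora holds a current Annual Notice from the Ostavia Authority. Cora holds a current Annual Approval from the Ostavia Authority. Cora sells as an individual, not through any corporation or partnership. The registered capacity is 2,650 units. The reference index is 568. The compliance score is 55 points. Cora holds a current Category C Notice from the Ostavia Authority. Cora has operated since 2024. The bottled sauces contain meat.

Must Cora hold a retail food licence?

Exception (a): items are individually labelled; the bottled sauces are home-kitchen produced — every condition holds. However, paragraphs (e)–(j) must be considered: (e) operates — a current Annual Notice is held. (f) is engaged (a current Annual Exemption Letter is held), but is set aside by (g): (g) operates against (f): the bottled sauces contain meat. (h) would limit (g) — some sales are to a restaurant for resale — but (i) sets (h) aside: (i) applies — a current Annual Approval is held. (j) is inapplicable (aggregate throughput is 5,200 units, not less than 4,250 units), so (i) stands. So (a) is unavailable.
Exception (b) fails — the reference index is 568, not less than 543.
Exception (c) does not apply: the Cottage Food Declaration was withdrawn.
Exception (d)'s conditions are all satisfied: assessed value is $43,500, under the $45,000 limit; the seller is a natural person; the number of selling days per month is 6, under the 7 limit. But applying paragraphs (m)–(n): (m) operates against (d): the registered capacity is 2,650 units, under the 2,820 units limit. (n) does not operate here (the qualifying period is 320 days, not below 285 days), so (m) stands. (d) is therefore removed.
No exception is made out. Cora falls within the general rule.

Yes — Cora must hold a retail food licence.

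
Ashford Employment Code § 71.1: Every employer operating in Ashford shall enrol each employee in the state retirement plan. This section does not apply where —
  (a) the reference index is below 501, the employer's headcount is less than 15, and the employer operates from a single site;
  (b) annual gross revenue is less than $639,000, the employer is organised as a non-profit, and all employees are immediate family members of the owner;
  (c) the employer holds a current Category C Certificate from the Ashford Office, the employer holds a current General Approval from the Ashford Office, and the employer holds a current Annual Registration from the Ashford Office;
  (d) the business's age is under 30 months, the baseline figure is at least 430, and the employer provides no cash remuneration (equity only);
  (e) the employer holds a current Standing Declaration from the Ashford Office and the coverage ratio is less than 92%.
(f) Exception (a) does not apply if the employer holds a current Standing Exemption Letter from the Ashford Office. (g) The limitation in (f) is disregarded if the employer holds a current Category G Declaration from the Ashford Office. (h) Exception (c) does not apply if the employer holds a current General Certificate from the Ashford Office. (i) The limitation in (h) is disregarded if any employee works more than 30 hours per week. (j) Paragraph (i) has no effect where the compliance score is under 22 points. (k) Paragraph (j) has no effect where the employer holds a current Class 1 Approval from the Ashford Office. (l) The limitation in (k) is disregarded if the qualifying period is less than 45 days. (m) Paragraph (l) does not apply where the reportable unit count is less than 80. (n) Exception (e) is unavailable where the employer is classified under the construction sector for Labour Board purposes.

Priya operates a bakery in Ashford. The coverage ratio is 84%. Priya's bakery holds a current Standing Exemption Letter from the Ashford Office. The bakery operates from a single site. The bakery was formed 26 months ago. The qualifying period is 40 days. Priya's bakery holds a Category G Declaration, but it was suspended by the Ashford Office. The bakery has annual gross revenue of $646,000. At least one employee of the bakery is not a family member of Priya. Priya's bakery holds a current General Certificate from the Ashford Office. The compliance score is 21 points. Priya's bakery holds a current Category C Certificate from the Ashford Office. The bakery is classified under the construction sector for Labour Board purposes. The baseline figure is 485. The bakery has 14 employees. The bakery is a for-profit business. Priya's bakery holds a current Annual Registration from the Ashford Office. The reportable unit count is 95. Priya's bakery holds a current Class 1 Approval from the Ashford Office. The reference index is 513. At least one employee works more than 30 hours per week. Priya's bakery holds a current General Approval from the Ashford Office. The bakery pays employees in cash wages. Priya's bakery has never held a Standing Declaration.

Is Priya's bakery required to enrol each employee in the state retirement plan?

Exception (a) does not apply: the reference index is 513, not below 501.
Exception (b) does not apply: annual gross revenue is $646,000, not less than $639,000.
Exception (c) is satisfied on its face — a current Category C Certificate is held; a current General Approval is held; a current Annual Registration is held. But applying paragraphs (h)–(m): (h) operates against (c): a current General Certificate is held. (i) would limit (h) — at least one employee exceeds 30 hours/week — but (j) sets (i) aside: (j) operates against (i): the compliance score is 21 points, under the 22 points limit. (k) is triggered (a current Class 1 Approval is held), but is set aside by (l): (l) operates against (k): the qualifying period is 40 days, less than the 45 days limit. (m) is not triggered (the reportable unit count is 95, not less than 80), so (l) stands. Exception (c) does not apply.
Exception (d) fails — employees are paid cash wages.
Exception (e) fails — there is no Standing Declaration in force.
No exception displaces § 71.1.

Yes — Priya's bakery must enrol each employee in the state retirement plan.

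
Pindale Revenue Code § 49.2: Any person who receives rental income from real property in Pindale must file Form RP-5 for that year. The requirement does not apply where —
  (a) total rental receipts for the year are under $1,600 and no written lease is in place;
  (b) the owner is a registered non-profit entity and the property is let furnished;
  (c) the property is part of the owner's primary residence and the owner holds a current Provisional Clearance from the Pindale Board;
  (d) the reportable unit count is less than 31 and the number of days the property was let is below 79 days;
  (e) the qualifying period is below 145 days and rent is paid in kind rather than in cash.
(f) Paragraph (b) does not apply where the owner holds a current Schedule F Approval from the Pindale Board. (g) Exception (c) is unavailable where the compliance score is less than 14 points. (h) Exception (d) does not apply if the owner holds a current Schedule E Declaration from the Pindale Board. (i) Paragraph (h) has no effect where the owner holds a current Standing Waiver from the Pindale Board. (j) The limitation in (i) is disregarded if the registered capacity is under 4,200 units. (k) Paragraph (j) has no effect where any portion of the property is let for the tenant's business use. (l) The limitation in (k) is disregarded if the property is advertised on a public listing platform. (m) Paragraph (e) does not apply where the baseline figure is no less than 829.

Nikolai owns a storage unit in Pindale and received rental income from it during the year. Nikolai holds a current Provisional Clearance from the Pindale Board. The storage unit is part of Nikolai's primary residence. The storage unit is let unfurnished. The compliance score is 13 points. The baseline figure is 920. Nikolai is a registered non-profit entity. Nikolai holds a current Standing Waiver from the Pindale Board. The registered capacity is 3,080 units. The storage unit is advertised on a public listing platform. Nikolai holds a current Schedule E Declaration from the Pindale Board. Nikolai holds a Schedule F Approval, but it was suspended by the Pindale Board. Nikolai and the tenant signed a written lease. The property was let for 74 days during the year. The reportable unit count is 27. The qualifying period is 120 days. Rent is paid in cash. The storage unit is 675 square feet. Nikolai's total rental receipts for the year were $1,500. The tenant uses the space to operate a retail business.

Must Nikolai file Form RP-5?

Yes — Nikolai must file Form RP-5.

Exception (a) does not apply: a written lease is in place.
Exception (b) fails — the property is let unfurnished.
Exception (c) is satisfied on its face — the storage unit is part of the primary residence; a current Provisional Clearance is held. But: (g) is triggered — the compliance score is 13 points, less than the 14 points limit. Exception (c) does not apply.
Exception (d) is satisfied on its face — the reportable unit count is 27, less than the 31 limit; the number of days the property was let is 74 days, below the 79 days limit. But applying paragraphs (h)–(l): (h) operates against (d): a current Schedule E Declaration is held. (i) would limit (h) — a current Standing Waiver is held — but (j) sets (i) aside: (j) operates against (i): the registered capacity is 3,080 units, under the 4,200 units limit. (k) is engaged (the space is let for business use), but is displaced by (l): (l) operates against (k): the property is publicly advertised. (d) is therefore removed.
Exception (e) requires that rent is paid in kind rather than in cash; but rent is paid in cash, so (e) is unavailable.
Every exception is unavailable, so the rule governs.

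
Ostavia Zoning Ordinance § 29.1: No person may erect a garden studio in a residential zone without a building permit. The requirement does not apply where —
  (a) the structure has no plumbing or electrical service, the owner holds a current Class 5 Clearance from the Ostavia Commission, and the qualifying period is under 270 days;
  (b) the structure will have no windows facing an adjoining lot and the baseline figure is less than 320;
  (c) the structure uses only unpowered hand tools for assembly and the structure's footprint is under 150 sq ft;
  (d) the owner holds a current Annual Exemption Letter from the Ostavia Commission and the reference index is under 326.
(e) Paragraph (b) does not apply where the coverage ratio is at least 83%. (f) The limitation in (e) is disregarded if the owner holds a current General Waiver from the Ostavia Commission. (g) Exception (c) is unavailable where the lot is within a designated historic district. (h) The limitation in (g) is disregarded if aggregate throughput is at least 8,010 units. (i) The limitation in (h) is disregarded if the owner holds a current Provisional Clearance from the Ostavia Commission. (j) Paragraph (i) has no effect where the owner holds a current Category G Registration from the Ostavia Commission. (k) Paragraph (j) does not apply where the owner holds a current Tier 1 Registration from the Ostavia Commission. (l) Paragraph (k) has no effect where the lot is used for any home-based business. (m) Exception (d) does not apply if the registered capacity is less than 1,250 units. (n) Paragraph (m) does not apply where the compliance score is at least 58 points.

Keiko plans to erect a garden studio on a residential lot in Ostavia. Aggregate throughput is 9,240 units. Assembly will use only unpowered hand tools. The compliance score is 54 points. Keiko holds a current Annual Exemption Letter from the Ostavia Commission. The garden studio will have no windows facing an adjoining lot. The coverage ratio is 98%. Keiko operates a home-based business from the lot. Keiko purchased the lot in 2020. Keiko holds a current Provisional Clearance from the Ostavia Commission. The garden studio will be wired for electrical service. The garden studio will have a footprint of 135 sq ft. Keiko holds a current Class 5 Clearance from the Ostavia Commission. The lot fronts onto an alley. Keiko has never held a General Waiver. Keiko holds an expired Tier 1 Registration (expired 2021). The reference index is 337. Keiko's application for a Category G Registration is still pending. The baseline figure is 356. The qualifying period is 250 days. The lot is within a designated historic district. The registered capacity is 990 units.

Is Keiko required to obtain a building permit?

Yes — Keiko must obtain a building permit.

Exception (a) does not apply: electrical service is planned.
Exception (b) does not apply: the baseline figure is 356, not less than 320.
All of (c)'s requirements are met (assembly uses only hand tools; the structure's footprint is 135 sq ft, under the 150 sq ft limit). However, paragraphs (g)–(l) must be considered: (g) is triggered — the lot is in a historic district. (h) operates (aggregate throughput is 9,240 units, meeting the 8,010 units threshold), but yields to (i): (i) operates against (h): a current Provisional Clearance is held. (j) is not triggered (there is no Category G Registration in force), so (i) stands. (c) is therefore removed.
Exception (d) does not apply: the reference index is 337, not under 326.
No exception displaces § 29.1.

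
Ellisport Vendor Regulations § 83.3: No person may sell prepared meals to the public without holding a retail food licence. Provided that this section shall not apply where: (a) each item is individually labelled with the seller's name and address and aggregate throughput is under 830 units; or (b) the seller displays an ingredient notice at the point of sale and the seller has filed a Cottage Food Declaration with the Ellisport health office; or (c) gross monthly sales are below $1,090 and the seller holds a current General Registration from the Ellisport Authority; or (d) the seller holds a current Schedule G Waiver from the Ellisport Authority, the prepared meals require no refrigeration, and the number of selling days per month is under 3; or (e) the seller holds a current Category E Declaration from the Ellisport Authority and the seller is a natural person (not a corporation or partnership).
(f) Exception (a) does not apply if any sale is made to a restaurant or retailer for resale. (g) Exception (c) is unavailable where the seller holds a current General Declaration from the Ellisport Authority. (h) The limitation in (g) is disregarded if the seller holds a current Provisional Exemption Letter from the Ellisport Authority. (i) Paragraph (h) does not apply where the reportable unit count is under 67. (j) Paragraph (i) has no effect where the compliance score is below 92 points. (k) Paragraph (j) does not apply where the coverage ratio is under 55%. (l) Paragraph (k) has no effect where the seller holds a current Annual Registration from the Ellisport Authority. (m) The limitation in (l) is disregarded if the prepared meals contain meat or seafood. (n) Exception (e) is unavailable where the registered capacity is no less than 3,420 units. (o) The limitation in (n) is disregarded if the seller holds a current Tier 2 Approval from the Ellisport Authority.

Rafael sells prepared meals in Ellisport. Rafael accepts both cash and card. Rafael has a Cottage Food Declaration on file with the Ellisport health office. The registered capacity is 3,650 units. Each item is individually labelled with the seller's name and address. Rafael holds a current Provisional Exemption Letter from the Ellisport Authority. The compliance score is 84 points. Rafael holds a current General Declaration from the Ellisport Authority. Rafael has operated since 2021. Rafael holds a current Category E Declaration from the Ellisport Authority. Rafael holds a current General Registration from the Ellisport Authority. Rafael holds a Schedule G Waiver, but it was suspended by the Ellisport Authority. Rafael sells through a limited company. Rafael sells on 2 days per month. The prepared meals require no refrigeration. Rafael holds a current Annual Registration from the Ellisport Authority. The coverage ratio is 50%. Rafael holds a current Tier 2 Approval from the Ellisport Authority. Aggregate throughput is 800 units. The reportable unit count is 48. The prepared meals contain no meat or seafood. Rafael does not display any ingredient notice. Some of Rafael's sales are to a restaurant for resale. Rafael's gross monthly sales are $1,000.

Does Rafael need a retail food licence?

Exception (a): items are individually labelled; aggregate throughput is 800 units, under the 830 units limit — every condition holds. However, paragraph (f) must be considered: (f) operates — some sales are to a restaurant for resale. (a) is therefore removed.
Exception (b) fails — no ingredient notice is displayed.
Exception (c) is satisfied on its face — gross monthly sales are $1,000, below the $1,090 limit; a current General Registration is held. Applying paragraphs (g)–(m): (g) would limit (c) — a current General Declaration is held — but (h) sets (g) aside: (h) is triggered — a current Provisional Exemption Letter is held. (i) is triggered (the reportable unit count is 48, under the 67 limit), but is itself disapplied by (j): (j) operates against (i): the compliance score is 84 points, below the 92 points limit. (k) would limit (j) — the coverage ratio is 50%, under the 55% limit — but (l) sets (k) aside: (l) is triggered — a current Annual Registration is held. (m) is not engaged (the prepared meals contain no meat or seafood), so (l) stands. (c) remains available.
Exception (d) fails — the Schedule G Waiver is not current.
Exception (e) does not apply: the seller operates through a limited company.

No — exception (c) applies; Rafael is not required to hold a retail food licence.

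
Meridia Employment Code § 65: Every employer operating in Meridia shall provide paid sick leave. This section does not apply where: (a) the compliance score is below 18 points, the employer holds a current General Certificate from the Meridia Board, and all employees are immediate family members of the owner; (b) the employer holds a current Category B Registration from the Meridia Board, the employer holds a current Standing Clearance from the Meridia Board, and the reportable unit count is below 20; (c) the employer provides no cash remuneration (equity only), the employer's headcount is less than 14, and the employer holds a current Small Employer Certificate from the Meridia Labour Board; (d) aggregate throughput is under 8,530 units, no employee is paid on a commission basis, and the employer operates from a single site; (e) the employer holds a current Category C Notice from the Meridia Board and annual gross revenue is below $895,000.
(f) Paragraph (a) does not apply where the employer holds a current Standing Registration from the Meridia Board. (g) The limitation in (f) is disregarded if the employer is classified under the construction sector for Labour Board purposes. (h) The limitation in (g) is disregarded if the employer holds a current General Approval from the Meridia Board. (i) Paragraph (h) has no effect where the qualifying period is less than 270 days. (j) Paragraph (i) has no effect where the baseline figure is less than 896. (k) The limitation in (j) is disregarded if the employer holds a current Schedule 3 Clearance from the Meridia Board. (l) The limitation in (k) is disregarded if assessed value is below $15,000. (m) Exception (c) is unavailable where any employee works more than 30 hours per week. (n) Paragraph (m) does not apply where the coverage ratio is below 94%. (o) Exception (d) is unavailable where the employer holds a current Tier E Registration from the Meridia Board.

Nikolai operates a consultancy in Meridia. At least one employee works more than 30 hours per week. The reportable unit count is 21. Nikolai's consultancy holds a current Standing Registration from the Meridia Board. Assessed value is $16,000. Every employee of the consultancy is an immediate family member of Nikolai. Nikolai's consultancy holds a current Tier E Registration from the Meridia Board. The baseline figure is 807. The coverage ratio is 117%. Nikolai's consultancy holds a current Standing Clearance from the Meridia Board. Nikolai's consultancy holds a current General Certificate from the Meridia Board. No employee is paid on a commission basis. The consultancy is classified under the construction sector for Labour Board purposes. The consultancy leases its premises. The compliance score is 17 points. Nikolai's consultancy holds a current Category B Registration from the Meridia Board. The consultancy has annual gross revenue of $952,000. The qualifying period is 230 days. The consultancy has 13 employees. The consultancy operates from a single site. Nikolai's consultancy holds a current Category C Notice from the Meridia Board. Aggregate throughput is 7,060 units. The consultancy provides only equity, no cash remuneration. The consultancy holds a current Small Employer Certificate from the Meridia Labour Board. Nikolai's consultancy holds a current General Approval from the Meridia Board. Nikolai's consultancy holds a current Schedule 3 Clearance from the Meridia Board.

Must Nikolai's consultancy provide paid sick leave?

No — exception (a) applies; Nikolai's consultancy is not required to provide paid sick leave.

Exception (a) is satisfied on its face — the compliance score is 17 points, below the 18 points limit; a current General Certificate is held; every employee is an immediate family member. As to paragraphs (f)–(l): (f) applies (a current Standing Registration is held), but is displaced by (g): (g) is engaged — the consultancy is classified under the construction sector. (h) would limit (g) — a current General Approval is held — but (i) sets (h) aside: (i) operates against (h): the qualifying period is 230 days, less than the 270 days limit. (j) is triggered (the baseline figure is 807, less than the 896 limit), but yields to (k): (k) operates against (j): a current Schedule 3 Clearance is held. (l) is inapplicable (assessed value is $16,000, not below $15,000), so (k) stands. (a) remains available.
Exception (b) requires that the reportable unit count is below 20; but the reportable unit count is 21, not below 20, so (b) is unavailable.
Exception (c) is satisfied on its face — remuneration is equity-only; the employer's headcount is 13, less than the 14 limit; a current Small Employer Certificate is held. However, paragraphs (m)–(n) must be considered: (m) operates against (c): at least one employee exceeds 30 hours/week. (n), which would lift (m), does not operate here — the coverage ratio is 117%, not below 94%. So (c) is unavailable.
Exception (d) is satisfied on its face — aggregate throughput is 7,060 units, under the 8,530 units limit; no employee is paid on commission; the employer operates from a single site. But applying paragraph (o): (o) operates against (d): a current Tier E Registration is held. So (d) is unavailable.
Exception (e) fails — annual gross revenue is $952,000, not below $895,000.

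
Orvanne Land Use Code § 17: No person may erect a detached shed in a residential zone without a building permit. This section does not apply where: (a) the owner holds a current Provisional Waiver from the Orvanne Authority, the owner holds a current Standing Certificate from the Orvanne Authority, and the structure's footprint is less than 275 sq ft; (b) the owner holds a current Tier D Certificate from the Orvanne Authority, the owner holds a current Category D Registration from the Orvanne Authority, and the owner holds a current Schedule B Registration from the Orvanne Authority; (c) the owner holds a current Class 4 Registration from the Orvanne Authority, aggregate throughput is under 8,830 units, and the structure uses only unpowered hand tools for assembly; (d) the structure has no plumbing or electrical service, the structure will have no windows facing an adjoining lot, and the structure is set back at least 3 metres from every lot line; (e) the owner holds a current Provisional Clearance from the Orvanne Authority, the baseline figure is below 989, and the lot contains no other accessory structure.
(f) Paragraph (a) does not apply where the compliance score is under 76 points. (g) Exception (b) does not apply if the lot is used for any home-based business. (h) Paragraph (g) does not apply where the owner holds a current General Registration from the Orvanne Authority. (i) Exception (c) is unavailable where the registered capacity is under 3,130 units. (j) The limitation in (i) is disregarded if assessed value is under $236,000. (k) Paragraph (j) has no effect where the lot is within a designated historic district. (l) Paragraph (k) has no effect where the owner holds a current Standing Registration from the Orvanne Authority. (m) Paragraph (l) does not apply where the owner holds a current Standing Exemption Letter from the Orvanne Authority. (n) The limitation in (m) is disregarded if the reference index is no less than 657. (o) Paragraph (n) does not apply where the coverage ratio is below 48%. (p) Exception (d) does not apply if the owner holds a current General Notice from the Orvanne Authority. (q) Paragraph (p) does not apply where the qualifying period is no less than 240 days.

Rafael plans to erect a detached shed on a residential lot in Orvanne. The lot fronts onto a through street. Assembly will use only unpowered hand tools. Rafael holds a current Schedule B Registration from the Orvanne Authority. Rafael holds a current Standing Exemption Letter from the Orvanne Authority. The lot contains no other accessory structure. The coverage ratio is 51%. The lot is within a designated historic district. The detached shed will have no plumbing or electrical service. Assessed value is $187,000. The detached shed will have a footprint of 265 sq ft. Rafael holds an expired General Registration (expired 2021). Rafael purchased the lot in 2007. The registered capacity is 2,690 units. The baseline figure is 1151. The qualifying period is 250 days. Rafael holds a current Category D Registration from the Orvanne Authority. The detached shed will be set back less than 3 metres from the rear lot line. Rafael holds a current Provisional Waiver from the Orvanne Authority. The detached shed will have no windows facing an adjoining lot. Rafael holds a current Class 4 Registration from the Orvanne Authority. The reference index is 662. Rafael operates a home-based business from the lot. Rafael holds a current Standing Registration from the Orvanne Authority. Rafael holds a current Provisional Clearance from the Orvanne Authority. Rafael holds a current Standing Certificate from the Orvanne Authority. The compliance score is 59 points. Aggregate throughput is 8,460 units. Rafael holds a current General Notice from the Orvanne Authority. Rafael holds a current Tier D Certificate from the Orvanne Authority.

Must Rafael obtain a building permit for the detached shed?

Exception (a)'s conditions are all satisfied: a current Provisional Waiver is held; a current Standing Certificate is held; the structure's footprint is 265 sq ft, less than the 275 sq ft limit. But: (f) operates against (a): the compliance score is 59 points, under the 76 points limit. So (a) is unavailable.
Exception (b) is satisfied on its face — a current Tier D Certificate is held; a current Category D Registration is held; a current Schedule B Registration is held. But applying paragraphs (g)–(h): (g) is engaged — a home-based business operates on the lot. (h) is inapplicable (there is no General Registration in force), so (g) stands. So (b) is unavailable.
All of (c)'s requirements are met (a current Class 4 Registration is held; aggregate throughput is 8,460 units, under the 8,830 units limit; assembly uses only hand tools). Considering the limiting provisions: (i) is engaged (the registered capacity is 2,690 units, under the 3,130 units limit), but is overridden by (j): (j) applies — assessed value is $187,000, under the $236,000 limit. (k) applies (the lot is in a historic district), but is overridden by (l): (l) is engaged — a current Standing Registration is held. (m) is triggered (a current Standing Exemption Letter is held), but is overridden by (n): (n) is engaged — the reference index is 662, meeting the 657 threshold. (o), which would lift (n), is not engaged — the coverage ratio is 51%, not below 48%. (c) remains available.
Exception (d) requires that the structure is set back at least 3 metres from every lot line; but the rear setback is under 3 m, so (d) is unavailable.
Exception (e) requires that the baseline figure is below 989; but the baseline figure is 1,151, not below 989, so (e) is unavailable.

No — exception (c) applies; Rafael does not need a building permit.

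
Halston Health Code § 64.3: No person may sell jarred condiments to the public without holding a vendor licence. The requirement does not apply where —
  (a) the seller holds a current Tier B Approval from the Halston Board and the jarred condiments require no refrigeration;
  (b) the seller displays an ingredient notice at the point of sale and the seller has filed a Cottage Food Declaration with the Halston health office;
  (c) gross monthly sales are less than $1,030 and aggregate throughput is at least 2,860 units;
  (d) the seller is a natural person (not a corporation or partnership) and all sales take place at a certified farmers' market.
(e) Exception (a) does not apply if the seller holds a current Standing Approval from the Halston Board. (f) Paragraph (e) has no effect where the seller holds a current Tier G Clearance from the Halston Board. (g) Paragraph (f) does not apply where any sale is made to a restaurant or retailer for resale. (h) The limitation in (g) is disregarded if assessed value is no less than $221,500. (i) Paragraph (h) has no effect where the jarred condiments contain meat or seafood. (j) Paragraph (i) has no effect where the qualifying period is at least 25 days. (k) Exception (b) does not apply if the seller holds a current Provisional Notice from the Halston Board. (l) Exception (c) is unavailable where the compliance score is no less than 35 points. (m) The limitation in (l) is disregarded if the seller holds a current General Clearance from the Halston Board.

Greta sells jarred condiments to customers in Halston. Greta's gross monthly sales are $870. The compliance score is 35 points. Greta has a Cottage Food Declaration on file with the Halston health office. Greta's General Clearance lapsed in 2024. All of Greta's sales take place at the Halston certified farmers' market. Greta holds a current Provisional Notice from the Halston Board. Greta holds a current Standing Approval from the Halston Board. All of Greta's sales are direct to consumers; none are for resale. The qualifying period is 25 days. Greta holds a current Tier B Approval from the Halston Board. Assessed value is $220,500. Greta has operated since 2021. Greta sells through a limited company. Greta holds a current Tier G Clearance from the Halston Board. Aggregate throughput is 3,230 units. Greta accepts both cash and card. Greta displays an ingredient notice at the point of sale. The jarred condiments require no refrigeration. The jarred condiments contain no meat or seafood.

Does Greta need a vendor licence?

Exception (a)'s conditions are all satisfied: a current Tier B Approval is held; the jarred condiments are shelf-stable. As to paragraphs (e)–(j): (e) would limit (a) — a current Standing Approval is held — but (f) sets (e) aside: (f) operates against (e): a current Tier G Clearance is held. (g) is not triggered (no sales are for resale), so (f) stands. So (a) applies.
Exception (b)'s conditions are all satisfied: an ingredient notice is displayed; a Cottage Food Declaration is on file. But applying paragraph (k): (k) operates against (b): a current Provisional Notice is held. Exception (b) does not apply.
Exception (c)'s conditions are all satisfied: gross monthly sales are $870, less than the $1,030 limit; aggregate throughput is 3,230 units, meeting the 2,860 units threshold. But applying paragraphs (l)–(m): (l) operates against (c): the compliance score is 35 points, meeting the 35 points threshold. (m), which would lift (l), is not engaged — there is no General Clearance in force. Exception (c) does not apply.
Exception (d) requires that the seller is a natural person (not a corporation or partnership); but the seller operates through a limited company, so (d) is unavailable.

No — exception (a) applies; Greta is not required to hold a vendor licence.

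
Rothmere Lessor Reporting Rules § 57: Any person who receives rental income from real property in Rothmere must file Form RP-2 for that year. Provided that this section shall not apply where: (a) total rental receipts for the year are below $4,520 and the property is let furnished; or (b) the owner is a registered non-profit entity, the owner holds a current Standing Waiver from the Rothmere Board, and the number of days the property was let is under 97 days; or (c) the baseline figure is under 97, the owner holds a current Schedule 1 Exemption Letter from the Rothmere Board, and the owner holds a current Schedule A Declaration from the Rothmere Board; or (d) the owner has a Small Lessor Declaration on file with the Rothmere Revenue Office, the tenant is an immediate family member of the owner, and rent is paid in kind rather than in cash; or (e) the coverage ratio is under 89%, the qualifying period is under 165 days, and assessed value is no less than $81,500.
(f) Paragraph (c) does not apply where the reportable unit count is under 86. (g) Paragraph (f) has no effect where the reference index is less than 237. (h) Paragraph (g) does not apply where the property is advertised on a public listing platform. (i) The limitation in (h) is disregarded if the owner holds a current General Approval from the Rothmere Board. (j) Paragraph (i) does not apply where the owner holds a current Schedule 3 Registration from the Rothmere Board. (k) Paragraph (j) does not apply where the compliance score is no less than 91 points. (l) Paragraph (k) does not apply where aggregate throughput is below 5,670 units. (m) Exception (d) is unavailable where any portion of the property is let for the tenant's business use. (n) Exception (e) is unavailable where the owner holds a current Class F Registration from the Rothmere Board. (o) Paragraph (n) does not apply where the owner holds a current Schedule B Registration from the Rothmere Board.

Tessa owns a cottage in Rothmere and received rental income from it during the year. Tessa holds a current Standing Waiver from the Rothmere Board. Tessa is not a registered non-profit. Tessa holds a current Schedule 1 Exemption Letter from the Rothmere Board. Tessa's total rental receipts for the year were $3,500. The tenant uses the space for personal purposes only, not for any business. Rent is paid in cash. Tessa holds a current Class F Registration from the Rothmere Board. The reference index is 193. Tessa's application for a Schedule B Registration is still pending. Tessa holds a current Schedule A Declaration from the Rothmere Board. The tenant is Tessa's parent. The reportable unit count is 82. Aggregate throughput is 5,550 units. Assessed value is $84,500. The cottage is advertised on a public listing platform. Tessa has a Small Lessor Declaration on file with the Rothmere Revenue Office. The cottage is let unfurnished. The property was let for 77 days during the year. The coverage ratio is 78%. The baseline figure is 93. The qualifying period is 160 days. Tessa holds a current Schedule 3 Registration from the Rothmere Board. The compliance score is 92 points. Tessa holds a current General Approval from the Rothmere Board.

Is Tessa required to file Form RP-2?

Exception (a) requires that the property is let furnished; but the property is let unfurnished, so (a) is unavailable.
Exception (b) does not apply: Tessa is not a registered non-profit.
Exception (c) is satisfied on its face — the baseline figure is 93, under the 97 limit; a current Schedule 1 Exemption Letter is held; a current Schedule A Declaration is held. But applying paragraphs (f)–(l): (f) operates against (c): the reportable unit count is 82, under the 86 limit. (g) would limit (f) — the reference index is 193, less than the 237 limit — but (h) sets (g) aside: (h) applies — the property is publicly advertised. (i) would limit (h) — a current General Approval is held — but (j) sets (i) aside: (j) applies — a current Schedule 3 Registration is held. (k) is engaged (the compliance score is 92 points, meeting the 91 points threshold), but is itself disapplied by (l): (l) operates against (k): aggregate throughput is 5,550 units, below the 5,670 units limit. So (c) is unavailable.
Exception (d) requires that rent is paid in kind rather than in cash; but rent is paid in cash, so (d) is unavailable.
All of (e)'s requirements are met (the coverage ratio is 78%, under the 89% limit; the qualifying period is 160 days, under the 165 days limit; assessed value is $84,500, meeting the $81,500 threshold). Turning to paragraphs (n)–(o): (n) operates against (e): a current Class F Registration is held. (o) is not triggered (there is no Schedule B Registration in force), so (n) stands. So (e) is unavailable.
Every exception is unavailable, so the rule governs.

Yes — Tessa must file Form RP-2.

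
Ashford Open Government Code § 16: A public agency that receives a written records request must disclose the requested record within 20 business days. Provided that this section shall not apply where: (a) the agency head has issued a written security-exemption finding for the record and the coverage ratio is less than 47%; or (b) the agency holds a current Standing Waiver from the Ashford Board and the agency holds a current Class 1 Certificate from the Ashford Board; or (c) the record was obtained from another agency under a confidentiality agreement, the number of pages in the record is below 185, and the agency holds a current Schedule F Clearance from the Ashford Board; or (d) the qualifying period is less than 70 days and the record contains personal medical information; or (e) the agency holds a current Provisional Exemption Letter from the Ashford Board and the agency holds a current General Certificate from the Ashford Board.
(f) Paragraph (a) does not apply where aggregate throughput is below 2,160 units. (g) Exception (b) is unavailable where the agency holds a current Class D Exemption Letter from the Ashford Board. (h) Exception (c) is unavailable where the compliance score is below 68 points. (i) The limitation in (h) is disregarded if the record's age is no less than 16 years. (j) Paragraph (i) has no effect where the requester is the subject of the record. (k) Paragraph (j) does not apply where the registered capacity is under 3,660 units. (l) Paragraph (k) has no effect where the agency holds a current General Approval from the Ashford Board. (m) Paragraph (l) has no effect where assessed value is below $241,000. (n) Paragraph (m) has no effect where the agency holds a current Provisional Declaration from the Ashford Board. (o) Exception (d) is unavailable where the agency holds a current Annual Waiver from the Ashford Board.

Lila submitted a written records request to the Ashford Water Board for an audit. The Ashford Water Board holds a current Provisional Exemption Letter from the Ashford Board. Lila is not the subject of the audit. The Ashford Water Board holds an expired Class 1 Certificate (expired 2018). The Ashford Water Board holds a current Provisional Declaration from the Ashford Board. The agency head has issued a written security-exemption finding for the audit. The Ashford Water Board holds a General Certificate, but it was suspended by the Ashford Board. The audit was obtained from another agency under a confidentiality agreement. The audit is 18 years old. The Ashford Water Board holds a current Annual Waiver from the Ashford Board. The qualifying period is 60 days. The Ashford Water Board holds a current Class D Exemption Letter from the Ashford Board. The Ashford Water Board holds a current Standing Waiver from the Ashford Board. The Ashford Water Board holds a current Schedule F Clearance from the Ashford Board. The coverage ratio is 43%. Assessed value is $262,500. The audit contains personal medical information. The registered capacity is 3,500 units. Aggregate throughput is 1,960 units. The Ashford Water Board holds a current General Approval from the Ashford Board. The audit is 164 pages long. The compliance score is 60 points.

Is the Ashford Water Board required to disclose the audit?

All of (a)'s requirements are met (a written security-exemption finding has been issued; the coverage ratio is 43%, less than the 47% limit). Turning to paragraph (f): (f) is triggered — aggregate throughput is 1,960 units, below the 2,160 units limit. Exception (a) does not apply.
Exception (b) requires that the agency holds a current Class 1 Certificate from the Ashford Board; but the Class 1 Certificate is not current, so (b) is unavailable.
Exception (c): the audit was obtained under a confidentiality agreement; the number of pages in the record is 164, below the 185 limit; a current Schedule F Clearance is held — every condition holds. Under paragraphs (h)–(n): (h) is triggered (the compliance score is 60 points, below the 68 points limit), but is itself disapplied by (i): (i) is triggered — the record's age is 18 years, meeting the 16 years threshold. (j), which would lift (i), is not triggered — Lila is not the subject of the audit. Exception (c) stands.
Exception (d)'s conditions are all satisfied: the qualifying period is 60 days, less than the 70 days limit; the audit contains personal medical information. Turning to paragraph (o): (o) operates against (d): a current Annual Waiver is held. Exception (d) does not apply.
Exception (e) fails — the General Certificate is not current.

No — exception (c) applies; the Ashford Water Board is not required to disclose the audit.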